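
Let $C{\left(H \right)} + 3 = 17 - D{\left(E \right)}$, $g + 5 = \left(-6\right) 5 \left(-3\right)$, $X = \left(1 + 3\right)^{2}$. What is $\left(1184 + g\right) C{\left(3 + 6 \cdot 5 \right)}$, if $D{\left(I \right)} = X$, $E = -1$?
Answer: $-2538$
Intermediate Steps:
$X = 16$ ($X = 4^{2} = 16$)
$D{\left(I \right)} = 16$
$g = 85$ ($g = -5 + \left(-6\right) 5 \left(-3\right) = -5 - -90 = -5 + 90 = 85$)
$C{\left(H \right)} = -2$ ($C{\left(H \right)} = -3 + \left(17 - 16\right) = -3 + 1 = -2$)
$\left(1184 + g\right) C{\left(3 + 6 \cdot 5 \right)} = \left(1184 + 85\right) \left(-2\right) = 1269 \left(-2\right) = -2538$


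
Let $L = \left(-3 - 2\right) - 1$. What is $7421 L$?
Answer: $-44526$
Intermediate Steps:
$L = -6$ ($L = -5 - 1 = -6$)
$7421 L = 7421 \left(-6\right) = -44526$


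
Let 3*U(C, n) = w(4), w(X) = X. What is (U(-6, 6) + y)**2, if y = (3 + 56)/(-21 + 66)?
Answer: 14161/2025 ≈ 6.9931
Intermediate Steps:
U(C, n) = 4/3 (U(C, n) = (1/3)*4 = 4/3)
y = 59/45 ≈ 1.3111
(U(-6, 6) + y)**2 = (4/3 + 59/45)**2 = (119/45)**2 = 14161/2025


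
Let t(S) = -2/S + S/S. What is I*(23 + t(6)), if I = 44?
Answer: 3124/3 ≈ 1041.3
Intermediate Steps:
t(S) = 1 - 2/S (t(S) = -2/S + 1 = 1 - 2/S)
I*(23 + t(6)) = 44*(23 + (-2 + 6)/6) = 44*(23 + (⅙)*4) = 44*(23 + ⅔) = 44*(71/3) = 3124/3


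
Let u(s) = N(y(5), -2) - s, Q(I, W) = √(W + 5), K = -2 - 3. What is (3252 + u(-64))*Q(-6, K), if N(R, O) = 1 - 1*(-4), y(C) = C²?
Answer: 0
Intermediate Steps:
K = -5
N(R, O) = 5 (N(R, O) = 1 + 4 = 5)
Q(I, W) = √(5 + W)
u(s) = 5 - s
(3252 + u(-64))*Q(-6, K) = (3252 + (5 - 1*(-64)))*√(5 - 5) = (3252 + (5 + 64))*√0 = (3252 + 69)*0 = 3321*0 = 0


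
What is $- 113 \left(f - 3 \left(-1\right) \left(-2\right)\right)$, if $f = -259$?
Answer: $29945$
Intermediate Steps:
$- 113 \left(f - 3 \left(-1\right) \left(-2\right)\right) = - 113 \left(-259 - 3 \left(-1\right) \left(-2\right)\right) = - 113 \left(-259 - \left(-3\right) \left(-2\right)\right) = - 113 \left(-259 - 6\right) = \left(-113\right) \left(-265\right) = 29945$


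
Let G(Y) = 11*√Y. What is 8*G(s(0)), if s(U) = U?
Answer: 0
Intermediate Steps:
8*G(s(0)) = 8*(11*√0) = 8*(11*0) = 8*0 = 0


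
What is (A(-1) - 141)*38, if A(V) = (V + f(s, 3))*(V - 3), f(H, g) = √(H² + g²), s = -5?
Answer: -5206 - 152*√34 ≈ -6092.3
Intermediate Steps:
A(V) = (-3 + V)*(V + √34) (A(V) = (V + √((-5)² + 3²))*(V - 3) = (V + √(25 + 9))*(-3 + V) = (V + √34)*(-3 + V) = (-3 + V)*(V + √34))
(A(-1) - 141)*38 = (((-1)² - 3*(-1) - 3*√34 - √34) - 141)*38 = ((1 + 3 - 3*√34 - √34) - 141)*38 = ((4 - 4*√34) - 141)*38 = (-137 - 4*√34)*38 = -5206 - 152*√34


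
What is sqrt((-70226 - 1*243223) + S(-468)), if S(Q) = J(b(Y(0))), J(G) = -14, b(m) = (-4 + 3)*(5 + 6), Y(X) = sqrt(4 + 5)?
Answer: I*sqrt(313463) ≈ 559.88*I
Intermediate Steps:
Y(X) = 3 (Y(X) = sqrt(9) = 3)
b(m) = -11 (b(m) = -1*11 = -11)
S(Q) = -14
sqrt((-70226 - 1*243223) + S(-468)) = sqrt((-70226 - 1*243223) - 14) = sqrt((-70226 - 243223) - 14) = sqrt(-313449 - 14) = sqrt(-313463) = I*sqrt(313463)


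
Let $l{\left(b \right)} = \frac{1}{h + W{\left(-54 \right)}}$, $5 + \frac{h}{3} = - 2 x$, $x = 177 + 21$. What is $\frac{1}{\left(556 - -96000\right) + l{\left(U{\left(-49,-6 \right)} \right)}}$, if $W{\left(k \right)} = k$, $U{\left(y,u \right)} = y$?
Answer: $\frac{1257}{121370891} \approx 1.0357 \cdot 10^{-5}$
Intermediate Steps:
$x = 198$
$h = -1203$ ($h = -15 + 3 \left(\left(-2\right) 198\right) = -15 + 3 \left(-396\right) = -15 - 1188 = -1203$)
$l{\left(b \right)} = - \frac{1}{1257}$ ($l{\left(b \right)} = \frac{1}{-1203 - 54} = \frac{1}{-1257} = - \frac{1}{1257}$)
$\frac{1}{\left(556 - -96000\right) + l{\left(U{\left(-49,-6 \right)} \right)}} = \frac{1}{\left(556 - -96000\right) - \frac{1}{1257}} = \frac{1}{\left(556 + 96000\right) - \frac{1}{1257}} = \frac{1}{96556 - \frac{1}{1257}} = \frac{1}{\frac{121370891}{1257}} = \frac{1257}{121370891}$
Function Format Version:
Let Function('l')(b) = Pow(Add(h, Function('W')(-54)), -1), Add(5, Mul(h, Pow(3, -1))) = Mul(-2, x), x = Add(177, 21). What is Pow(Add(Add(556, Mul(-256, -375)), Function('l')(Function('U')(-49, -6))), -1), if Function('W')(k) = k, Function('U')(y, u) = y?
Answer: Rational(1257, 121370891) ≈ 1.0357e-5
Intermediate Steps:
x = 198
h = -1203 (h = Add(-15, Mul(3, Mul(-2, 198))) = Add(-15, Mul(3, -396)) = Add(-15, -1188) = -1203)
Function('l')(b) = Rational(-1, 1257) (Function('l')(b) = Pow(Add(-1203, -54), -1) = Pow(-1257, -1) = Rational(-1, 1257))
Pow(Add(Add(556, Mul(-256, -375)), Function('l')(Function('U')(-49, -6))), -1) = Pow(Add(Add(556, Mul(-256, -375)), Rational(-1, 1257)), -1) = Pow(Add(Add(556, 96000), Rational(-1, 1257)), -1) = Pow(Add(96556, Rational(-1, 1257)), -1) = Pow(Rational(121370891, 1257), -1) = Rational(1257, 121370891)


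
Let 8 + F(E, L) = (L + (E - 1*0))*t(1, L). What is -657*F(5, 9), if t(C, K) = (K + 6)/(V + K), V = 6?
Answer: -3942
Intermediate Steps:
t(C, K) = 1 (t(C, K) = (K + 6)/(6 + K) = (6 + K)/(6 + K) = 1)
F(E, L) = -8 + E + L (F(E, L) = -8 + (L + (E - 1*0))*1 = -8 + (L + (E + 0))*1 = -8 + (L + E)*1 = -8 + (E + L)*1 = -8 + (E + L) = -8 + E + L)
-657*F(5, 9) = -657*(-8 + 5 + 9) = -657*6 = -3942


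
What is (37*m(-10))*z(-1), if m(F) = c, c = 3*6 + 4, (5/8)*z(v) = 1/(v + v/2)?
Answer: -13024/15 ≈ -868.27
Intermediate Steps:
z(v) = 16/(15*v) (z(v) = 8/(5*(v + v/2)) = 8/(5*((3*v/2))) = 8*(2/(3*v))/5 = 16/(15*v))
c = 22 (c = 18 + 4 = 22)
m(F) = 22
(37*m(-10))*z(-1) = (37*22)*((16/15)/(-1)) = 814*((16/15)*(-1)) = 814*(-16/15) = -13024/15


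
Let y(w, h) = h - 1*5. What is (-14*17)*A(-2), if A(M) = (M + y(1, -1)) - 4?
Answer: 2856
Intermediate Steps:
y(w, h) = -5 + h (y(w, h) = h - 5 = -5 + h)
A(M) = -10 + M (A(M) = (M + (-5 - 1)) - 4 = (M - 6) - 4 = (-6 + M) - 4 = -10 + M)
(-14*17)*A(-2) = (-14*17)*(-10 - 2) = -238*(-12) = 2856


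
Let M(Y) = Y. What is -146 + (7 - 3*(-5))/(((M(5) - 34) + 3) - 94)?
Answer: -8771/60 ≈ -146.18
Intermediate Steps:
-146 + (7 - 3*(-5))/(((M(5) - 34) + 3) - 94) = -146 + (7 - 3*(-5))/(((5 - 34) + 3) - 94) = -146 + (7 + 15)/((-29 + 3) - 94) = -146 + 22/(-26 - 94) = -146 + 22/(-120) = -146 - 1/120*22 = -146 - 11/60 = -8771/60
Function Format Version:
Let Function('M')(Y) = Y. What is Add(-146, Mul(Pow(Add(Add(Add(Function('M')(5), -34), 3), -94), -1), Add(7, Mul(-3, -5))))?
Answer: Rational(-8771, 60) ≈ -146.18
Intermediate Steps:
Add(-146, Mul(Pow(Add(Add(Add(Function('M')(5), -34), 3), -94), -1), Add(7, Mul(-3, -5)))) = Add(-146, Mul(Pow(Add(Add(Add(5, -34), 3), -94), -1), Add(7, Mul(-3, -5)))) = Add(-146, Mul(Pow(Add(Add(-29, 3), -94), -1), Add(7, 15))) = Add(-146, Mul(Pow(Add(-26, -94), -1), 22)) = Add(-146, Mul(Pow(-120, -1), 22)) = Add(-146, Mul(Rational(-1, 120), 22)) = Add(-146, Rational(-11, 60)) = Rational(-8771, 60)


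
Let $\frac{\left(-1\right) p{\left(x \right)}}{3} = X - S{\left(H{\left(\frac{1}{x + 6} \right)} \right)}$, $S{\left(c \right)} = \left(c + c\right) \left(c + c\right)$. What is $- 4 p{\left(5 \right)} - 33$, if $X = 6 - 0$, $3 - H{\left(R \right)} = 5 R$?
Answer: $- \frac{32913}{121} \approx -272.01$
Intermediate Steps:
$H{\left(R \right)} = 3 - 5 R$
$X = 6$ ($X = 6 + 0 = 6$)
$S{\left(c \right)} = 4 c^{2}$ ($S{\left(c \right)} = 2 c 2 c = 4 c^{2}$)
$p{\left(x \right)} = -18 + 12 \left(3 - \frac{5}{6 + x}\right)^{2}$ ($p{\left(x \right)} = - 3 \left(6 - 4 \left(3 - \frac{5}{x + 6}\right)^{2}\right) = - 3 \left(6 - 4 \left(3 - \frac{5}{6 + x}\right)^{2}\right) = -18 + 12 \left(3 - \frac{5}{6 + x}\right)^{2}$)
$- 4 p{\left(5 \right)} - 33 = - 4 \frac{30 \left(46 + 3 \cdot 5^{2} + 24 \cdot 5\right)}{36 + 5^{2} + 12 \cdot 5} - 33 = - 4 \frac{30 \left(46 + 3 \cdot 25 + 120\right)}{36 + 25 + 60} - 33 = - 4 \frac{30 \left(46 + 75 + 120\right)}{121} - 33 = - 4 \cdot 30 \cdot \frac{1}{121} \cdot 241 - 33 = \left(-4\right) \frac{7230}{121} - 33 = - \frac{28920}{121} - 33 = - \frac{32913}{121}$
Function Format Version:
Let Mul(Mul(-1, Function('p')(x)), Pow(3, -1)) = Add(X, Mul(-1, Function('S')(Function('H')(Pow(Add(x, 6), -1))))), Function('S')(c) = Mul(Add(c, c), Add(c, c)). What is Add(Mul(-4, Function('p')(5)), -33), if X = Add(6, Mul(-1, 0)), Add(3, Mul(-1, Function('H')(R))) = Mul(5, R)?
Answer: Rational(-32913, 121) ≈ -272.01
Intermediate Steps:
Function('H')(R) = Add(3, Mul(-5, R)) (Function('H')(R) = Add(3, Mul(-1, Mul(5, R))) = Add(3, Mul(-5, R)))
X = 6 (X = Add(6, 0) = 6)
Function('S')(c) = Mul(4, Pow(c, 2)) (Function('S')(c) = Mul(Mul(2, c), Mul(2, c)) = Mul(4, Pow(c, 2)))
Function('p')(x) = Add(-18, Mul(12, Pow(Add(3, Mul(-5, Pow(Add(6, x), -1))), 2))) (Function('p')(x) = Mul(-3, Add(6, Mul(-1, Mul(4, Pow(Add(3, Mul(-5, Pow(Add(x, 6), -1))), 2))))) = Mul(-3, Add(6, Mul(-1, Mul(4, Pow(Add(3, Mul(-5, Pow(Add(6, x), -1))), 2))))) = Mul(-3, Add(6, Mul(-4, Pow(Add(3, Mul(-5, Pow(Add(6, x), -1))), 2)))) = Add(-18, Mul(12, Pow(Add(3, Mul(-5, Pow(Add(6, x), -1))), 2))))
Add(Mul(-4, Function('p')(5)), -33) = Add(Mul(-4, Mul(30, Pow(Add(36, Pow(5, 2), Mul(12, 5)), -1), Add(46, Mul(3, Pow(5, 2)), Mul(24, 5)))), -33) = Add(Mul(-4, Mul(30, Pow(Add(36, 25, 60), -1), Add(46, Mul(3, 25), 120))), -33) = Add(Mul(-4, Mul(30, Pow(121, -1), Add(46, 75, 120))), -33) = Add(Mul(-4, Mul(30, Rational(1, 121), 241)), -33) = Add(Mul(-4, Rational(7230, 121)), -33) = Add(Rational(-28920, 121), -33) = Rational(-32913, 121)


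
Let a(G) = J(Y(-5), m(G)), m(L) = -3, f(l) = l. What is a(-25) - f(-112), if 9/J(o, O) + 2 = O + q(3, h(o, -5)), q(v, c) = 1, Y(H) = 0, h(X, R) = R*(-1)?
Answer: 439/4 ≈ 109.75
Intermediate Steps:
h(X, R) = -R
J(o, O) = 9/(-1 + O) (J(o, O) = 9/(-2 + (O + 1)) = 9/(-2 + (1 + O)) = 9/(-1 + O))
a(G) = -9/4 (a(G) = 9/(-1 - 3) = 9/(-4) = 9*(-¼) = -9/4)
a(-25) - f(-112) = -9/4 - 1*(-112) = -9/4 + 112 = 439/4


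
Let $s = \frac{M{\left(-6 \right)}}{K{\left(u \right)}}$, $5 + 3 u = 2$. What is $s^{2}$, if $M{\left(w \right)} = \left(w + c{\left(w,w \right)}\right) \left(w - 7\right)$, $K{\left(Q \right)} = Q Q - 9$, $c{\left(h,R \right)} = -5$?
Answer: $\frac{20449}{64} \approx 319.52$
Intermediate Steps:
$u = -1$ ($u = - \frac{5}{3} + \frac{1}{3} \cdot 2 = - \frac{5}{3} + \frac{2}{3} = -1$)
$K{\left(Q \right)} = -9 + Q^{2}$ ($K{\left(Q \right)} = Q^{2} - 9 = -9 + Q^{2}$)
$M{\left(w \right)} = \left(-7 + w\right) \left(-5 + w\right)$ ($M{\left(w \right)} = \left(w - 5\right) \left(w - 7\right) = \left(-5 + w\right) \left(-7 + w\right) = \left(-7 + w\right) \left(-5 + w\right)$)
$s = - \frac{143}{8}$ ($s = \frac{35 + \left(-6\right)^{2} - -72}{-9 + \left(-1\right)^{2}} = \frac{35 + 36 + 72}{-9 + 1} = \frac{143}{-8} = 143 \left(- \frac{1}{8}\right) = - \frac{143}{8} \approx -17.875$)
$s^{2} = \left(- \frac{143}{8}\right)^{2} = \frac{20449}{64}$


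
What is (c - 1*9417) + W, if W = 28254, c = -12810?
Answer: 6027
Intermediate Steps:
(c - 1*9417) + W = (-12810 - 1*9417) + 28254 = (-12810 - 9417) + 28254 = -22227 + 28254 = 6027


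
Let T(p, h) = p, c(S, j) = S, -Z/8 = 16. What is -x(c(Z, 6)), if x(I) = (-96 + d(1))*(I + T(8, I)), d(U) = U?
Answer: -11400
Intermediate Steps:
Z = -128 (Z = -8*16 = -128)
x(I) = -760 - 95*I (x(I) = (-96 + 1)*(I + 8) = -95*(8 + I) = -760 - 95*I)
-x(c(Z, 6)) = -(-760 - 95*(-128)) = -(-760 + 12160) = -1*11400 = -11400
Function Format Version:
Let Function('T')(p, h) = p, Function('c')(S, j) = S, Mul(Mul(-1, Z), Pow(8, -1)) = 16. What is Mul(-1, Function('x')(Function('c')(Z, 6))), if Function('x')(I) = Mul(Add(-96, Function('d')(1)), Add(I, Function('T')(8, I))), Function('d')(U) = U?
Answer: -11400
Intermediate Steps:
Z = -128 (Z = Mul(-8, 16) = -128)
Function('x')(I) = Add(-760, Mul(-95, I)) (Function('x')(I) = Mul(Add(-96, 1), Add(I, 8)) = Mul(-95, Add(8, I)) = Add(-760, Mul(-95, I)))
Mul(-1, Function('x')(Function('c')(Z, 6))) = Mul(-1, Add(-760, Mul(-95, -128))) = Mul(-1, Add(-760, 12160)) = Mul(-1, 11400) = -11400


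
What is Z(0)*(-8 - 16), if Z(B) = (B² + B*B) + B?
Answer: 0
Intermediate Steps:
Z(B) = B + 2*B² (Z(B) = (B² + B²) + B = 2*B² + B = B + 2*B²)
Z(0)*(-8 - 16) = (0*(1 + 2*0))*(-8 - 16) = (0*(1 + 0))*(-24) = (0*1)*(-24) = 0*(-24) = 0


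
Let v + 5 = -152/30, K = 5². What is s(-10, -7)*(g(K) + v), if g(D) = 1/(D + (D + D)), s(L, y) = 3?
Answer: -754/25 ≈ -30.160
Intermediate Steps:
K = 25
g(D) = 1/(3*D) (g(D) = 1/(D + 2*D) = 1/(3*D))
v = -151/15 (v = -5 - 152/30 = -5 - 152*1/30 = -5 - 76/15 = -151/15 ≈ -10.067)
s(-10, -7)*(g(K) + v) = 3*((⅓)/25 - 151/15) = 3*((⅓)*(1/25) - 151/15) = 3*(1/75 - 151/15) = 3*(-754/75) = -754/25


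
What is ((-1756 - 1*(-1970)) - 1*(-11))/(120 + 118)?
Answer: 225/238 ≈ 0.94538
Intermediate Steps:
((-1756 - 1*(-1970)) - 1*(-11))/(120 + 118) = ((-1756 + 1970) + 11)/238 = (214 + 11)*(1/238) = 225*(1/238) = 225/238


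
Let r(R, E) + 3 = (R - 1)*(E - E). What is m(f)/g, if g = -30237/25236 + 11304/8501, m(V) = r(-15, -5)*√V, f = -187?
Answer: -214531236*I*√187/9407669 ≈ -311.84*I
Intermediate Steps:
r(R, E) = -3 (r(R, E) = -3 + (R - 1)*(E - E) = -3 + (-1 + R)*0 = -3 + 0 = -3)
m(V) = -3*√V
g = 9407669/71510412 (g = -30237*1/25236 + 11304*(1/8501) = -10079/8412 + 11304/8501 = 9407669/71510412 ≈ 0.13156)
m(f)/g = (-3*I*√187)/(9407669/71510412) = -3*I*√187*(71510412/9407669) = -214531236*I*√187/9407669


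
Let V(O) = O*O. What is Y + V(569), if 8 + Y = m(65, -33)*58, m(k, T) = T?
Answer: 321839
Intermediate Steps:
V(O) = O²
Y = -1922 (Y = -8 - 33*58 = -8 - 1914 = -1922)
Y + V(569) = -1922 + 569² = -1922 + 323761 = 321839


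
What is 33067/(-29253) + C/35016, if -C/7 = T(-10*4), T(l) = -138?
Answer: -188269279/170720508 ≈ -1.1028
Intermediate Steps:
C = 966 (C = -7*(-138) = 966)
33067/(-29253) + C/35016 = 33067/(-29253) + 966/35016 = 33067*(-1/29253) + 966*(1/35016) = -33067/29253 + 161/5836 = -188269279/170720508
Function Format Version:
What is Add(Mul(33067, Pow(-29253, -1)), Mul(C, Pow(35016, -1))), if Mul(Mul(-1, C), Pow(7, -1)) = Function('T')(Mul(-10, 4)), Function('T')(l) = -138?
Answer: Rational(-188269279, 170720508) ≈ -1.1028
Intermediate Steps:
C = 966 (C = Mul(-7, -138) = 966)
Add(Mul(33067, Pow(-29253, -1)), Mul(C, Pow(35016, -1))) = Add(Mul(33067, Pow(-29253, -1)), Mul(966, Pow(35016, -1))) = Add(Mul(33067, Rational(-1, 29253)), Mul(966, Rational(1, 35016))) = Add(Rational(-33067, 29253), Rational(161, 5836)) = Rational(-188269279, 170720508)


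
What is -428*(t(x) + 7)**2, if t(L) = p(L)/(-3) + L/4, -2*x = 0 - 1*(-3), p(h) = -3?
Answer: -398147/16 ≈ -24884.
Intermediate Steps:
x = -3/2 (x = -(0 - 1*(-3))/2 = -(0 + 3)/2 = -1/2*3 = -3/2 ≈ -1.5000)
t(L) = 1 + L/4 (t(L) = -3/(-3) + L/4 = -3*(-1/3) + L*(1/4) = 1 + L/4)
-428*(t(x) + 7)**2 = -428*((1 + (1/4)*(-3/2)) + 7)**2 = -428*((1 - 3/8) + 7)**2 = -428*(5/8 + 7)**2 = -428*(61/8)**2 = -428*3721/64 = -398147/16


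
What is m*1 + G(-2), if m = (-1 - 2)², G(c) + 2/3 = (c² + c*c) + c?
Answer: 43/3 ≈ 14.333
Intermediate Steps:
G(c) = -⅔ + c + 2*c² (G(c) = -⅔ + ((c² + c*c) + c) = -⅔ + ((c² + c²) + c) = -⅔ + (2*c² + c) = -⅔ + (c + 2*c²) = -⅔ + c + 2*c²)
m = 9 (m = (-3)² = 9)
m*1 + G(-2) = 9*1 + (-⅔ - 2 + 2*(-2)²) = 9 + (-⅔ - 2 + 2*4) = 9 + (-⅔ - 2 + 8) = 9 + 16/3 = 43/3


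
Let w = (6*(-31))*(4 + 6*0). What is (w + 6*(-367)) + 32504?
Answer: 29558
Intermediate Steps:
w = -744 (w = -186*(4 + 0) = -186*4 = -744)
(w + 6*(-367)) + 32504 = (-744 + 6*(-367)) + 32504 = (-744 - 2202) + 32504 = -2946 + 32504 = 29558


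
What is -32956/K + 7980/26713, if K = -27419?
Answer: 157022464/104634821 ≈ 1.5007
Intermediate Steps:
-32956/K + 7980/26713 = -32956/(-27419) + 7980/26713 = -32956*(-1/27419) + 7980*(1/26713) = 4708/3917 + 7980/26713 = 157022464/104634821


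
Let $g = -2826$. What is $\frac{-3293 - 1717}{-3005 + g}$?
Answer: $\frac{5010}{5831} \approx 0.8592$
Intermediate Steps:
$\frac{-3293 - 1717}{-3005 + g} = \frac{-3293 - 1717}{-3005 - 2826} = - \frac{5010}{-5831} = \left(-5010\right) \left(- \frac{1}{5831}\right) = \frac{5010}{5831}$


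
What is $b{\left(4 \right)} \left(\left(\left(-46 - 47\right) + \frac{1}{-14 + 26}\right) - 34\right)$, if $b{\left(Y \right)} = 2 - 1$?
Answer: $- \frac{1523}{12} \approx -126.92$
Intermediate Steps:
$b{\left(Y \right)} = 1$ ($b{\left(Y \right)} = 2 - 1 = 1$)
$b{\left(4 \right)} \left(\left(\left(-46 - 47\right) + \frac{1}{-14 + 26}\right) - 34\right) = 1 \left(\left(\left(-46 - 47\right) + \frac{1}{-14 + 26}\right) - 34\right) = 1 \left(\left(-93 + \frac{1}{12}\right) - 34\right) = 1 \left(- \frac{1115}{12} - 34\right) = 1 \left(- \frac{1523}{12}\right) = - \frac{1523}{12}$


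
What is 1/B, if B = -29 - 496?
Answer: -1/525 ≈ -0.0019048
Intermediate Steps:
B = -525
1/B = 1/(-525) = -1/525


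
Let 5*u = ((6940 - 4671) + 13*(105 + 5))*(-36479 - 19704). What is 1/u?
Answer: -5/207820917 ≈ -2.4059e-8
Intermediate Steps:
u = -207820917/5 (u = (((6940 - 4671) + 13*(105 + 5))*(-36479 - 19704))/5 = ((2269 + 13*110)*(-56183))/5 = ((2269 + 1430)*(-56183))/5 = (3699*(-56183))/5 = (1/5)*(-207820917) = -207820917/5 ≈ -4.1564e+7)
1/u = 1/(-207820917/5) = -5/207820917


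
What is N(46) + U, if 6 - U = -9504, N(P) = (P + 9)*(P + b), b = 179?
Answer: 21885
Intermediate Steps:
N(P) = (9 + P)*(179 + P) (N(P) = (P + 9)*(P + 179) = (9 + P)*(179 + P))
U = 9510 (U = 6 - 1*(-9504) = 6 + 9504 = 9510)
N(46) + U = (1611 + 46**2 + 188*46) + 9510 = (1611 + 2116 + 8648) + 9510 = 12375 + 9510 = 21885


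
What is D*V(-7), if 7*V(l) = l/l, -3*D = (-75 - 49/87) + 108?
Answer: -2822/1827 ≈ -1.5446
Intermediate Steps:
D = -2822/261 (D = -((-75 - 49/87) + 108)/3 = -(-6574/87 + 108)/3 = -1/3*2822/87 = -2822/261 ≈ -10.812)
V(l) = 1/7 (V(l) = (l/l)/7 = (1/7)*1 = 1/7)
D*V(-7) = -2822/261*1/7 = -2822/1827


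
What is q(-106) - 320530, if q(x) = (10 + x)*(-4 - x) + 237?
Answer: -330085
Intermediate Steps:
q(x) = 237 + (-4 - x)*(10 + x) (q(x) = (-4 - x)*(10 + x) + 237 = 237 + (-4 - x)*(10 + x))
q(-106) - 320530 = (197 - 1*(-106)**2 - 14*(-106)) - 320530 = (197 - 1*11236 + 1484) - 320530 = (197 - 11236 + 1484) - 320530 = -9555 - 320530 = -330085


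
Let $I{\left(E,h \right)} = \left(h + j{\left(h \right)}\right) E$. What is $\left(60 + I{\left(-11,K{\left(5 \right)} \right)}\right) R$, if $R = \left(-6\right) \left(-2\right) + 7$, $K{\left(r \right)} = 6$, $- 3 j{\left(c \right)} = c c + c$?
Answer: $2812$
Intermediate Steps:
$j{\left(c \right)} = - \frac{c}{3} - \frac{c^{2}}{3}$ ($j{\left(c \right)} = - \frac{c c + c}{3} = - \frac{c^{2} + c}{3} = - \frac{c + c^{2}}{3} = - \frac{c}{3} - \frac{c^{2}}{3}$)
$R = 19$ ($R = 12 + 7 = 19$)
$I{\left(E,h \right)} = E \left(h - \frac{h \left(1 + h\right)}{3}\right)$ ($I{\left(E,h \right)} = \left(h - \frac{h \left(1 + h\right)}{3}\right) E = E \left(h - \frac{h \left(1 + h\right)}{3}\right)$)
$\left(60 + I{\left(-11,K{\left(5 \right)} \right)}\right) R = \left(60 + \frac{1}{3} \left(-11\right) 6 \left(2 - 6\right)\right) 19 = \left(60 + \frac{1}{3} \left(-11\right) 6 \left(-4\right)\right) 19 = \left(60 + 88\right) 19 = 148 \cdot 19 = 2812$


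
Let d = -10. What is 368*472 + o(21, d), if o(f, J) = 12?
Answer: 173708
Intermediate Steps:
368*472 + o(21, d) = 368*472 + 12 = 173696 + 12 = 173708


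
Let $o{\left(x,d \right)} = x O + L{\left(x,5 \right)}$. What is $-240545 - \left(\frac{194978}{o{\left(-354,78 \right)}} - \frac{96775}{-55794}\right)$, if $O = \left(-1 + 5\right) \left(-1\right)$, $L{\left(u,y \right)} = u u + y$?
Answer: $- \frac{1700956330772717}{7071164178} \approx -2.4055 \cdot 10^{5}$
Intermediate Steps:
$L{\left(u,y \right)} = y + u^{2}$ ($L{\left(u,y \right)} = u^{2} + y = y + u^{2}$)
$O = -4$ ($O = 4 \left(-1\right) = -4$)
$o{\left(x,d \right)} = 5 + x^{2} - 4 x$ ($o{\left(x,d \right)} = x \left(-4\right) + \left(5 + x^{2}\right) = - 4 x + \left(5 + x^{2}\right) = 5 + x^{2} - 4 x$)
$-240545 - \left(\frac{194978}{o{\left(-354,78 \right)}} - \frac{96775}{-55794}\right) = -240545 - \left(\frac{194978}{5 + \left(-354\right)^{2} - -1416} - \frac{96775}{-55794}\right) = -240545 - \left(\frac{194978}{5 + 125316 + 1416} - - \frac{96775}{55794}\right) = -240545 - \left(\frac{194978}{126737} + \frac{96775}{55794}\right) = -240545 - \frac{23143575707}{7071164178} = - \frac{1700956330772717}{7071164178}$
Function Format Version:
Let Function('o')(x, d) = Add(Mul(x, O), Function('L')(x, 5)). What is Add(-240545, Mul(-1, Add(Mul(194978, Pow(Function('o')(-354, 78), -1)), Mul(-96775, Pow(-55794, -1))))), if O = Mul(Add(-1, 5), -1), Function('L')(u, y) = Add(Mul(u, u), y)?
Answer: Rational(-1700956330772717, 7071164178) ≈ -2.4055e+5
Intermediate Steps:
Function('L')(u, y) = Add(y, Pow(u, 2)) (Function('L')(u, y) = Add(Pow(u, 2), y) = Add(y, Pow(u, 2)))
O = -4 (O = Mul(4, -1) = -4)
Function('o')(x, d) = Add(5, Pow(x, 2), Mul(-4, x)) (Function('o')(x, d) = Add(Mul(x, -4), Add(5, Pow(x, 2))) = Add(Mul(-4, x), Add(5, Pow(x, 2))) = Add(5, Pow(x, 2), Mul(-4, x)))
Add(-240545, Mul(-1, Add(Mul(194978, Pow(Function('o')(-354, 78), -1)), Mul(-96775, Pow(-55794, -1))))) = Add(-240545, Mul(-1, Add(Mul(194978, Pow(Add(5, Pow(-354, 2), Mul(-4, -354)), -1)), Mul(-96775, Pow(-55794, -1))))) = Add(-240545, Mul(-1, Add(Mul(194978, Pow(Add(5, 125316, 1416), -1)), Mul(-96775, Rational(-1, 55794))))) = Add(-240545, Mul(-1, Add(Mul(194978, Pow(126737, -1)), Rational(96775, 55794)))) = Add(-240545, Mul(-1, Add(Mul(194978, Rational(1, 126737)), Rational(96775, 55794)))) = Add(-240545, Mul(-1, Add(Rational(194978, 126737), Rational(96775, 55794)))) = Add(-240545, Mul(-1, Rational(23143575707, 7071164178))) = Add(-240545, Rational(-23143575707, 7071164178)) = Rational(-1700956330772717, 7071164178)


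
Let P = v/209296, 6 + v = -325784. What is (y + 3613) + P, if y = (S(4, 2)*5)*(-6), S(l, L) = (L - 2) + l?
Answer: 365372569/104648 ≈ 3491.4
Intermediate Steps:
v = -325790 (v = -6 - 325784 = -325790)
P = -162895/104648 (P = -325790/209296 = -325790*1/209296 = -162895/104648 ≈ -1.5566)
S(l, L) = -2 + L + l (S(l, L) = (-2 + L) + l = -2 + L + l)
y = -120 (y = ((-2 + 2 + 4)*5)*(-6) = (4*5)*(-6) = 20*(-6) = -120)
(y + 3613) + P = (-120 + 3613) - 162895/104648 = 3493 - 162895/104648 = 365372569/104648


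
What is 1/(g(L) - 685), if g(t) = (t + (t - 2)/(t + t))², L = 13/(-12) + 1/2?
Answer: -7056/4814591 ≈ -0.0014655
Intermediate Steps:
L = -7/12 (L = 13*(-1/12) + 1*(½) = -13/12 + ½ = -7/12 ≈ -0.58333)
g(t) = (t + (-2 + t)/(2*t))² (g(t) = (t + (-2 + t)/((2*t)))² = (t + (-2 + t)*(1/(2*t)))² = (t + (-2 + t)/(2*t))²)
1/(g(L) - 685) = 1/((-2 - 7/12 + 2*(-7/12)²)²/(4*(-7/12)²) - 685) = 1/((¼)*(144/49)*(-2 - 7/12 + 2*(49/144))² - 685) = 1/((¼)*(144/49)*(-2 - 7/12 + 49/72)² - 685) = 1/((¼)*(144/49)*(-137/72)² - 685) = 1/((¼)*(144/49)*(18769/5184) - 685) = 1/(18769/7056 - 685) = 1/(-4814591/7056) = -7056/4814591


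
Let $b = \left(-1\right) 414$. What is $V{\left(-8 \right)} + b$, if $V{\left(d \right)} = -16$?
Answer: $-430$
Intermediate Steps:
$b = -414$
$V{\left(-8 \right)} + b = -16 - 414 = -430$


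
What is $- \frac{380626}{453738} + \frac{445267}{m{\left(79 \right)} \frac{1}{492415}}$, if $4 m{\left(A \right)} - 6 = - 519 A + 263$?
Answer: $- \frac{49742425388067824}{2310207027} \approx -2.1532 \cdot 10^{7}$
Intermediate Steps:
$m{\left(A \right)} = \frac{269}{4} - \frac{519 A}{4}$ ($m{\left(A \right)} = \frac{3}{2} + \frac{- 519 A + 263}{4} = \frac{3}{2} + \frac{263 - 519 A}{4} = \frac{3}{2} - \left(- \frac{263}{4} + \frac{519 A}{4}\right) = \frac{269}{4} - \frac{519 A}{4}$)
$- \frac{380626}{453738} + \frac{445267}{m{\left(79 \right)} \frac{1}{492415}} = - \frac{380626}{453738} + \frac{445267}{\left(\frac{269}{4} - \frac{41001}{4}\right) \frac{1}{492415}} = \left(-380626\right) \frac{1}{453738} + \frac{445267}{\left(\frac{269}{4} - \frac{41001}{4}\right) \frac{1}{492415}} = - \frac{190313}{226869} + \frac{445267}{\left(-10183\right) \frac{1}{492415}} = - \frac{190313}{226869} + \frac{445267}{- \frac{10183}{492415}} = - \frac{190313}{226869} + 445267 \left(- \frac{492415}{10183}\right) = - \frac{190313}{226869} - \frac{219256149805}{10183} = - \frac{49742425388067824}{2310207027}$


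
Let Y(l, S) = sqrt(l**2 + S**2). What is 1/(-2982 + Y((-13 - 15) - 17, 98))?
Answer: -2982/8880695 - sqrt(11629)/8880695 ≈ -0.00034793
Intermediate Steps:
Y(l, S) = sqrt(S**2 + l**2)
1/(-2982 + Y((-13 - 15) - 17, 98)) = 1/(-2982 + sqrt(98**2 + ((-13 - 15) - 17)**2)) = 1/(-2982 + sqrt(9604 + (-28 - 17)**2)) = 1/(-2982 + sqrt(9604 + (-45)**2)) = 1/(-2982 + sqrt(9604 + 2025)) = 1/(-2982 + sqrt(11629))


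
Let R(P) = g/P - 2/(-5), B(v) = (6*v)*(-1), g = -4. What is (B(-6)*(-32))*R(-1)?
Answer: -25344/5 ≈ -5068.8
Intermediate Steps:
B(v) = -6*v
R(P) = ⅖ - 4/P (R(P) = -4/P - 2/(-5) = -4/P - 2*(-⅕) = -4/P + ⅖ = ⅖ - 4/P)
(B(-6)*(-32))*R(-1) = (-6*(-6)*(-32))*(⅖ - 4/(-1)) = (36*(-32))*(⅖ - 4*(-1)) = -1152*(⅖ + 4) = -1152*22/5 = -25344/5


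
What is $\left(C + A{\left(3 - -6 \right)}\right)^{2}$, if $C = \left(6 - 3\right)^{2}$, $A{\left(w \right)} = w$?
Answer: $324$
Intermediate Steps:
$C = 9$ ($C = 3^{2} = 9$)
$\left(C + A{\left(3 - -6 \right)}\right)^{2} = \left(9 + \left(3 - -6\right)\right)^{2} = \left(9 + \left(3 + 6\right)\right)^{2} = \left(9 + 9\right)^{2} = 18^{2} = 324$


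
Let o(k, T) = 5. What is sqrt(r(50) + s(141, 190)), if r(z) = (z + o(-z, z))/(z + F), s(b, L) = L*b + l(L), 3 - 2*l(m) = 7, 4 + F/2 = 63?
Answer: sqrt(189018438)/84 ≈ 163.67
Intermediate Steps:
F = 118 (F = -8 + 2*63 = -8 + 126 = 118)
l(m) = -2 (l(m) = 3/2 - 1/2*7 = 3/2 - 7/2 = -2)
s(b, L) = -2 + L*b (s(b, L) = L*b - 2 = -2 + L*b)
r(z) = (5 + z)/(118 + z) (r(z) = (z + 5)/(z + 118) = (5 + z)/(118 + z))
sqrt(r(50) + s(141, 190)) = sqrt((5 + 50)/(118 + 50) + (-2 + 190*141)) = sqrt(55/168 + (-2 + 26790)) = sqrt((1/168)*55 + 26788) = sqrt(55/168 + 26788) = sqrt(4500439/168) = sqrt(189018438)/84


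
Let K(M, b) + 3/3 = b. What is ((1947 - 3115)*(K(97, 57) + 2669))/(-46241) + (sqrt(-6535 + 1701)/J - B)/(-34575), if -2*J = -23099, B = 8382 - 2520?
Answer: 36772124914/532927525 - 2*I*sqrt(4834)/798647925 ≈ 69.0 - 1.7411e-7*I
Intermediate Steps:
B = 5862
J = 23099/2 (J = -1/2*(-23099) = 23099/2 ≈ 11550.)
K(M, b) = -1 + b
((1947 - 3115)*(K(97, 57) + 2669))/(-46241) + (sqrt(-6535 + 1701)/J - B)/(-34575) = ((1947 - 3115)*((-1 + 57) + 2669))/(-46241) + (sqrt(-6535 + 1701)/(23099/2) - 1*5862)/(-34575) = -1168*(56 + 2669)*(-1/46241) + (sqrt(-4834)*(2/23099) - 5862)*(-1/34575) = -1168*2725*(-1/46241) + ((I*sqrt(4834))*(2/23099) - 5862)*(-1/34575) = -3182800*(-1/46241) + (2*I*sqrt(4834)/23099 - 5862)*(-1/34575) = 3182800/46241 + (-5862 + 2*I*sqrt(4834)/23099)*(-1/34575) = 3182800/46241 + (1954/11525 - 2*I*sqrt(4834)/798647925) = 36772124914/532927525 - 2*I*sqrt(4834)/798647925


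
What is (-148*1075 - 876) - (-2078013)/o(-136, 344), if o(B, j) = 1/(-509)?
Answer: -1057868593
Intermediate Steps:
o(B, j) = -1/509
(-148*1075 - 876) - (-2078013)/o(-136, 344) = (-148*1075 - 876) - (-2078013)/(-1/509) = (-159100 - 876) - (-2078013)*(-509) = -159976 - 1*1057708617 = -159976 - 1057708617 = -1057868593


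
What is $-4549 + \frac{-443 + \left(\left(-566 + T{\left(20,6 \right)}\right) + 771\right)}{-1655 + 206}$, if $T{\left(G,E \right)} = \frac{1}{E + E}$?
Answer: $- \frac{79095157}{17388} \approx -4548.8$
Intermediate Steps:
$T{\left(G,E \right)} = \frac{1}{2 E}$
$-4549 + \frac{-443 + \left(\left(-566 + T{\left(20,6 \right)}\right) + 771\right)}{-1655 + 206} = -4549 + \frac{-443 + \left(\left(-566 + \frac{1}{2 \cdot 6}\right) + 771\right)}{-1655 + 206} = -4549 + \frac{-443 + \left(\left(-566 + \frac{1}{2} \cdot \frac{1}{6}\right) + 771\right)}{-1449} = -4549 + \left(-443 + \left(\left(-566 + \frac{1}{12}\right) + 771\right)\right) \left(- \frac{1}{1449}\right) = -4549 + \left(-443 + \left(- \frac{6791}{12} + 771\right)\right) \left(- \frac{1}{1449}\right) = -4549 + \left(-443 + \frac{2461}{12}\right) \left(- \frac{1}{1449}\right) = -4549 - - \frac{2855}{17388} = -4549 + \frac{2855}{17388} = - \frac{79095157}{17388}$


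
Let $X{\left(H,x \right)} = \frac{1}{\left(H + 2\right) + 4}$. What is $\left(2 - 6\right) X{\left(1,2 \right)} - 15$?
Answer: $- \frac{109}{7} \approx -15.571$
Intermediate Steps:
$X{\left(H,x \right)} = \frac{1}{6 + H}$ ($X{\left(H,x \right)} = \frac{1}{\left(2 + H\right) + 4} = \frac{1}{6 + H}$)
$\left(2 - 6\right) X{\left(1,2 \right)} - 15 = \frac{2 - 6}{6 + 1} - 15 = - \frac{4}{7} - 15 = - \frac{109}{7}$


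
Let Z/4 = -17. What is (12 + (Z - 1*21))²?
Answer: 5929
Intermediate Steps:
Z = -68 (Z = 4*(-17) = -68)
(12 + (Z - 1*21))² = (12 + (-68 - 1*21))² = (12 + (-68 - 21))² = (12 - 89)² = (-77)² = 5929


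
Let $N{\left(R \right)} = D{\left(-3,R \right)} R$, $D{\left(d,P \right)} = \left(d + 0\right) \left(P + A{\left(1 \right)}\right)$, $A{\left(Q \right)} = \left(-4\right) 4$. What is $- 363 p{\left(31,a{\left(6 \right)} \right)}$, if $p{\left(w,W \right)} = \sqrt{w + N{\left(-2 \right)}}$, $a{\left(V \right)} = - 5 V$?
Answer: $- 363 i \sqrt{77} \approx - 3185.3 i$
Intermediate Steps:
$A{\left(Q \right)} = -16$
$D{\left(d,P \right)} = d \left(-16 + P\right)$ ($D{\left(d,P \right)} = \left(d + 0\right) \left(P - 16\right) = d \left(-16 + P\right)$)
$N{\left(R \right)} = R \left(48 - 3 R\right)$ ($N{\left(R \right)} = - 3 \left(-16 + R\right) R = \left(48 - 3 R\right) R = R \left(48 - 3 R\right)$)
$p{\left(w,W \right)} = \sqrt{-108 + w}$ ($p{\left(w,W \right)} = \sqrt{w + 3 \left(-2\right) \left(16 - -2\right)} = \sqrt{w + 3 \left(-2\right) \left(16 + 2\right)} = \sqrt{w + 3 \left(-2\right) 18} = \sqrt{w - 108} = \sqrt{-108 + w}$)
$- 363 p{\left(31,a{\left(6 \right)} \right)} = - 363 \sqrt{-108 + 31} = - 363 \sqrt{-77} = - 363 i \sqrt{77}$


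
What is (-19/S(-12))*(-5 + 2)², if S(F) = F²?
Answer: -19/16 ≈ -1.1875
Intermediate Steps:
(-19/S(-12))*(-5 + 2)² = (-19/((-12)²))*(-5 + 2)² = -19/144*(-3)² = -19*1/144*9 = -19/144*9 = -19/16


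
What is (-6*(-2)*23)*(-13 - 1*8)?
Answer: -5796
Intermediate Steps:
(-6*(-2)*23)*(-13 - 1*8) = (12*23)*(-13 - 8) = 276*(-21) = -5796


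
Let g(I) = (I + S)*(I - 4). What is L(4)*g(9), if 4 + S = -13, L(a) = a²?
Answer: -640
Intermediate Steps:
S = -17 (S = -4 - 13 = -17)
g(I) = (-17 + I)*(-4 + I) (g(I) = (I - 17)*(I - 4) = (-17 + I)*(-4 + I))
L(4)*g(9) = 4²*(68 + 9² - 21*9) = 16*(68 + 81 - 189) = 16*(-40) = -640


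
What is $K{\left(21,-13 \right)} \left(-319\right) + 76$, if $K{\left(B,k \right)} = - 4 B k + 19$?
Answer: $-354333$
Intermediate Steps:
$K{\left(B,k \right)} = 19 - 4 B k$ ($K{\left(B,k \right)} = - 4 B k + 19 = 19 - 4 B k$)
$K{\left(21,-13 \right)} \left(-319\right) + 76 = \left(19 - 84 \left(-13\right)\right) \left(-319\right) + 76 = \left(19 + 1092\right) \left(-319\right) + 76 = 1111 \left(-319\right) + 76 = -354409 + 76 = -354333$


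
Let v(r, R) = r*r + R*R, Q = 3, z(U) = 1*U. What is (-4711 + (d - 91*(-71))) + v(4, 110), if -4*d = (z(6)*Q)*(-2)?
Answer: 13875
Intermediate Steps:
z(U) = U
d = 9 (d = -6*3*(-2)/4 = -9*(-2)/2 = -¼*(-36) = 9)
v(r, R) = R² + r² (v(r, R) = r² + R² = R² + r²)
(-4711 + (d - 91*(-71))) + v(4, 110) = (-4711 + (9 - 91*(-71))) + (110² + 4²) = (-4711 + (9 + 6461)) + (12100 + 16) = (-4711 + 6470) + 12116 = 1759 + 12116 = 13875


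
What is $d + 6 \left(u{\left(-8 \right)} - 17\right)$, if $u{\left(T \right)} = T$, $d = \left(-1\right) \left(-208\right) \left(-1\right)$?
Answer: $-358$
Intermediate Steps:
$d = -208$ ($d = 208 \left(-1\right) = -208$)
$d + 6 \left(u{\left(-8 \right)} - 17\right) = -208 + 6 \left(-8 - 17\right) = -208 + 6 \left(-25\right) = -208 - 150 = -358$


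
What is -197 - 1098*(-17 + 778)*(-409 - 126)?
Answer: 447034033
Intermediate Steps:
-197 - 1098*(-17 + 778)*(-409 - 126) = -197 - 835578*(-535) = -197 - 1098*(-407135) = -197 + 447034230 = 447034033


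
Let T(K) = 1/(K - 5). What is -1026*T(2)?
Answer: 342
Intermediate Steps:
T(K) = 1/(-5 + K)
-1026*T(2) = -1026/(-5 + 2) = -1026/(-3) = -1026*(-1/3) = 342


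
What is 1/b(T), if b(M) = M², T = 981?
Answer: 1/962361 ≈ 1.0391e-6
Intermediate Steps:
1/b(T) = 1/(981²) = 1/962361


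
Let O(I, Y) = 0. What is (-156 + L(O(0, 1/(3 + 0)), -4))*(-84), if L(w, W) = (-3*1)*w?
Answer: 13104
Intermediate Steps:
L(w, W) = -3*w
(-156 + L(O(0, 1/(3 + 0)), -4))*(-84) = (-156 - 3*0)*(-84) = (-156 + 0)*(-84) = -156*(-84) = 13104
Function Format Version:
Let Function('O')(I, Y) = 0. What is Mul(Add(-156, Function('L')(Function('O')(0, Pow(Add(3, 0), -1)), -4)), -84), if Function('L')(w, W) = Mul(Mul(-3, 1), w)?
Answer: 13104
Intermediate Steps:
Function('L')(w, W) = Mul(-3, w)
Mul(Add(-156, Function('L')(Function('O')(0, Pow(Add(3, 0), -1)), -4)), -84) = Mul(Add(-156, Mul(-3, 0)), -84) = Mul(Add(-156, 0), -84) = Mul(-156, -84) = 13104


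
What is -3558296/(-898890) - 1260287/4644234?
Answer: 366492854377/99396559530 ≈ 3.6872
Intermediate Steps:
-3558296/(-898890) - 1260287/4644234 = -3558296*(-1/898890) - 1260287*1/4644234 = 1779148/449445 - 180041/663462 = 366492854377/99396559530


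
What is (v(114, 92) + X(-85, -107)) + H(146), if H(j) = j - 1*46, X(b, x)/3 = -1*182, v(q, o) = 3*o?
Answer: -170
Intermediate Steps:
X(b, x) = -546 (X(b, x) = 3*(-1*182) = 3*(-182) = -546)
H(j) = -46 + j (H(j) = j - 46 = -46 + j)
(v(114, 92) + X(-85, -107)) + H(146) = (3*92 - 546) + (-46 + 146) = (276 - 546) + 100 = -270 + 100 = -170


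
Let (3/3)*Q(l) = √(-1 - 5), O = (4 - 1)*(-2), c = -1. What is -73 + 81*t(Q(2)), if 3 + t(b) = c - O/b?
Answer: -397 - 81*I*√6 ≈ -397.0 - 198.41*I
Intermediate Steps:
O = -6 (O = 3*(-2) = -6)
Q(l) = I*√6 (Q(l) = √(-1 - 5) = √(-6) = I*√6)
t(b) = -4 + 6/b (t(b) = -3 + (-1 - (-6)/b) = -3 + (-1 + 6/b) = -4 + 6/b)
-73 + 81*t(Q(2)) = -73 + 81*(-4 + 6/((I*√6))) = -73 + 81*(-4 + 6*(-I*√6/6)) = -73 + 81*(-4 - I*√6) = -73 + (-324 - 81*I*√6) = -397 - 81*I*√6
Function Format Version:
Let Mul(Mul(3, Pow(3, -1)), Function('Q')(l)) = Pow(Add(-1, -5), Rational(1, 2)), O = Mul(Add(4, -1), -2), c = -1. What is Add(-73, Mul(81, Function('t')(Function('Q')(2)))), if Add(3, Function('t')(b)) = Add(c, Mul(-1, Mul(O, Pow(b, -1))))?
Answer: Add(-397, Mul(-81, I, Pow(6, Rational(1, 2)))) ≈ Add(-397.00, Mul(-198.41, I))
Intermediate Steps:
O = -6 (O = Mul(3, -2) = -6)
Function('Q')(l) = Mul(I, Pow(6, Rational(1, 2))) (Function('Q')(l) = Pow(Add(-1, -5), Rational(1, 2)) = Pow(-6, Rational(1, 2)) = Mul(I, Pow(6, Rational(1, 2))))
Function('t')(b) = Add(-4, Mul(6, Pow(b, -1))) (Function('t')(b) = Add(-3, Add(-1, Mul(-1, Mul(-6, Pow(b, -1))))) = Add(-3, Add(-1, Mul(6, Pow(b, -1)))) = Add(-4, Mul(6, Pow(b, -1))))
Add(-73, Mul(81, Function('t')(Function('Q')(2)))) = Add(-73, Mul(81, Add(-4, Mul(6, Pow(Mul(I, Pow(6, Rational(1, 2))), -1))))) = Add(-73, Mul(81, Add(-4, Mul(6, Mul(Rational(-1, 6), I, Pow(6, Rational(1, 2))))))) = Add(-73, Mul(81, Add(-4, Mul(-1, I, Pow(6, Rational(1, 2)))))) = Add(-73, Add(-324, Mul(-81, I, Pow(6, Rational(1, 2))))) = Add(-397, Mul(-81, I, Pow(6, Rational(1, 2))))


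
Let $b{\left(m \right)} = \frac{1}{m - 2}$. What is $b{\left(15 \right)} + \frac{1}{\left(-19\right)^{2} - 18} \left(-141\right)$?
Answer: $- \frac{1490}{4459} \approx -0.33416$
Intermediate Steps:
$b{\left(m \right)} = \frac{1}{-2 + m}$
$b{\left(15 \right)} + \frac{1}{\left(-19\right)^{2} - 18} \left(-141\right) = \frac{1}{-2 + 15} + \frac{1}{\left(-19\right)^{2} - 18} \left(-141\right) = \frac{1}{13} + \frac{1}{361 - 18} \left(-141\right) = \frac{1}{13} + \frac{1}{343} \left(-141\right) = \frac{1}{13} - \frac{141}{343} = - \frac{1490}{4459}$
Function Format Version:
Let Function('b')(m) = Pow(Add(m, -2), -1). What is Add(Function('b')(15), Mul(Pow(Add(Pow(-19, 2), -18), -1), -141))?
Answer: Rational(-1490, 4459) ≈ -0.33416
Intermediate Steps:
Function('b')(m) = Pow(Add(-2, m), -1)
Add(Function('b')(15), Mul(Pow(Add(Pow(-19, 2), -18), -1), -141)) = Add(Pow(Add(-2, 15), -1), Mul(Pow(Add(Pow(-19, 2), -18), -1), -141)) = Add(Pow(13, -1), Mul(Pow(Add(361, -18), -1), -141)) = Add(Rational(1, 13), Mul(Pow(343, -1), -141)) = Add(Rational(1, 13), Mul(Rational(1, 343), -141)) = Add(Rational(1, 13), Rational(-141, 343)) = Rational(-1490, 4459)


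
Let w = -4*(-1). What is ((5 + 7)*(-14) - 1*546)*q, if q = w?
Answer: -2856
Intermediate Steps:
w = 4
q = 4
((5 + 7)*(-14) - 1*546)*q = ((5 + 7)*(-14) - 1*546)*4 = (12*(-14) - 546)*4 = (-168 - 546)*4 = -714*4 = -2856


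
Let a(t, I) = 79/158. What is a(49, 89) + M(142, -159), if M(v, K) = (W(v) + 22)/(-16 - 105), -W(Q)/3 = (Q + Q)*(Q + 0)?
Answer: 242045/242 ≈ 1000.2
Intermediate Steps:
W(Q) = -6*Q² (W(Q) = -3*(Q + Q)*(Q + 0) = -3*2*Q*Q = -6*Q²)
a(t, I) = ½ (a(t, I) = 79*(1/158) = ½)
M(v, K) = -2/11 + 6*v²/121 (M(v, K) = (-6*v² + 22)/(-16 - 105) = (22 - 6*v²)/(-121) = (22 - 6*v²)*(-1/121) = -2/11 + 6*v²/121)
a(49, 89) + M(142, -159) = ½ + (-2/11 + (6/121)*142²) = ½ + (-2/11 + (6/121)*20164) = ½ + (-2/11 + 120984/121) = ½ + 120962/121 = 242045/242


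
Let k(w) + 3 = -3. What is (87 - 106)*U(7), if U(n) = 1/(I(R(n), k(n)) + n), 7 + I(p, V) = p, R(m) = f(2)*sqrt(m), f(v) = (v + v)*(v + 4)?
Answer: -19*sqrt(7)/168 ≈ -0.29922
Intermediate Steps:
f(v) = 2*v*(4 + v) (f(v) = (2*v)*(4 + v) = 2*v*(4 + v))
k(w) = -6 (k(w) = -3 - 3 = -6)
R(m) = 24*sqrt(m) (R(m) = (2*2*(4 + 2))*sqrt(m) = (2*2*6)*sqrt(m) = 24*sqrt(m))
I(p, V) = -7 + p
U(n) = 1/(-7 + n + 24*sqrt(n)) (U(n) = 1/((-7 + 24*sqrt(n)) + n) = 1/(-7 + n + 24*sqrt(n)))
(87 - 106)*U(7) = (87 - 106)/(-7 + 7 + 24*sqrt(7)) = -19*sqrt(7)/168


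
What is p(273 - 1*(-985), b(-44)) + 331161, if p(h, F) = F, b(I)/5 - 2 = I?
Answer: 330951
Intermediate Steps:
b(I) = 10 + 5*I
p(273 - 1*(-985), b(-44)) + 331161 = (10 + 5*(-44)) + 331161 = (10 - 220) + 331161 = -210 + 331161 = 330951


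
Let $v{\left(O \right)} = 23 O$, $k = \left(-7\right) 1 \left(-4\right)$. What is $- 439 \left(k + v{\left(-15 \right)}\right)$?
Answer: $139163$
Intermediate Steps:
$k = 28$ ($k = \left(-7\right) \left(-4\right) = 28$)
$- 439 \left(k + v{\left(-15 \right)}\right) = - 439 \left(28 + 23 \left(-15\right)\right) = - 439 \left(28 - 345\right) = \left(-439\right) \left(-317\right) = 139163$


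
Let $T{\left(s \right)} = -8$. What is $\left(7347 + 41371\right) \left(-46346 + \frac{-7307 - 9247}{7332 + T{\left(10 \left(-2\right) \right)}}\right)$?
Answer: $- \frac{4134388007111}{1831} \approx -2.258 \cdot 10^{9}$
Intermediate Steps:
$\left(7347 + 41371\right) \left(-46346 + \frac{-7307 - 9247}{7332 + T{\left(10 \left(-2\right) \right)}}\right) = \left(7347 + 41371\right) \left(-46346 + \frac{-7307 - 9247}{7332 - 8}\right) = 48718 \left(-46346 - \frac{16554}{7324}\right) = 48718 \left(-46346 - \frac{8277}{3662}\right) = 48718 \left(- \frac{169727329}{3662}\right) = - \frac{4134388007111}{1831}$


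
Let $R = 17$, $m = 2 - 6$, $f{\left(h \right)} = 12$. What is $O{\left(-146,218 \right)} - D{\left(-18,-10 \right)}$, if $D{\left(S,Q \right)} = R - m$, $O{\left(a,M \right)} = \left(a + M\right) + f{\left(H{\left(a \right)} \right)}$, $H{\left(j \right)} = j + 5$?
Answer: $63$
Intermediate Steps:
$H{\left(j \right)} = 5 + j$
$m = -4$ ($m = 2 - 6 = -4$)
$O{\left(a,M \right)} = 12 + M + a$ ($O{\left(a,M \right)} = \left(a + M\right) + 12 = \left(M + a\right) + 12 = 12 + M + a$)
$D{\left(S,Q \right)} = 21$ ($D{\left(S,Q \right)} = 17 - -4 = 17 + 4 = 21$)
$O{\left(-146,218 \right)} - D{\left(-18,-10 \right)} = \left(12 + 218 - 146\right) - 21 = 84 - 21 = 63$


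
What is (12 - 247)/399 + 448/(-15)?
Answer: -20253/665 ≈ -30.456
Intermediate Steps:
(12 - 247)/399 + 448/(-15) = -235*1/399 + 448*(-1/15) = -235/399 - 448/15 = -20253/665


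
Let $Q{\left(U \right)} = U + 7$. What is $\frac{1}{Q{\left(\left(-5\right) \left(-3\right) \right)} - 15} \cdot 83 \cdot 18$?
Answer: $\frac{1494}{7} \approx 213.43$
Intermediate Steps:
$Q{\left(U \right)} = 7 + U$
$\frac{1}{Q{\left(\left(-5\right) \left(-3\right) \right)} - 15} \cdot 83 \cdot 18 = \frac{1}{\left(7 - -15\right) - 15} \cdot 83 \cdot 18 = \frac{1}{\left(7 + 15\right) - 15} \cdot 83 \cdot 18 = \frac{1}{22 - 15} \cdot 83 \cdot 18 = \frac{1}{7} \cdot 83 \cdot 18 = \frac{83}{7} \cdot 18 = \frac{1494}{7}$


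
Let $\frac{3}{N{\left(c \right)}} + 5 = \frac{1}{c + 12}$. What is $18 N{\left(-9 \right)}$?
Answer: $- \frac{81}{7} \approx -11.571$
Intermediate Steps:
$N{\left(c \right)} = \frac{3}{-5 + \frac{1}{12 + c}}$ ($N{\left(c \right)} = \frac{3}{-5 + \frac{1}{c + 12}} = \frac{3}{-5 + \frac{1}{12 + c}}$)
$18 N{\left(-9 \right)} = 18 \frac{3 \left(-12 - -9\right)}{59 + 5 \left(-9\right)} = 18 \frac{3 \left(-12 + 9\right)}{59 - 45} = 18 \cdot 3 \cdot \frac{1}{14} \left(-3\right) = 18 \left(- \frac{9}{14}\right) = - \frac{81}{7}$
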